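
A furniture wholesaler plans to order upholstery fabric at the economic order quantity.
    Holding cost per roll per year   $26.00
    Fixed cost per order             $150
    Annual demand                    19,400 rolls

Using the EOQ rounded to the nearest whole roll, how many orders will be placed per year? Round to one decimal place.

41.0 orders per year

Optimal lot size Q* = (2 × 19,400 × $150 / $26)^½ ≈ 473.12 → Q = 473
N = D/Q = 19,400/473 ≈ 41.015 orders/yr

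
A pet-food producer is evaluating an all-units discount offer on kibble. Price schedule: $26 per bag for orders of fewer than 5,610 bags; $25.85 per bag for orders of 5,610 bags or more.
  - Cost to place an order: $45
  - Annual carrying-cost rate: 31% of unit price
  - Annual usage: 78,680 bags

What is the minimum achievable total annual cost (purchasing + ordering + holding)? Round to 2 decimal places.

$2,053,234.76

H₁ = 31%×$26 = $8.0600;  H₂ = 31%×$25.85 = $8.0135
EOQ₁ = √(2×78,680×45/8.0600) = 937.32  (< 5,610, feasible at tier 1)
EOQ₂ = √(2×78,680×45/8.0135) = 940.03  (< 5,610 → use Q = 5,610 at tier-2 price)
TC(tier 1 (EOQ₁), Q≈937.3) = $2,053,234.76
TC(tier 2, Q≈5,610.0) = $2,056,986.99
Minimum at tier 1 (EOQ₁): $2,053,234.76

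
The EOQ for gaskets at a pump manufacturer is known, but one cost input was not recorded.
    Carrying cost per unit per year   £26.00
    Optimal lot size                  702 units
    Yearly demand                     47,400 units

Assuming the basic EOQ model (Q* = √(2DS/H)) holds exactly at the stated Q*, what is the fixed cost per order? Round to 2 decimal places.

EOQ relation: Q² = 2DS/H, so rearrange for the unknown.
S = Q²H / (2D) = 702² × 26 / (2 × 47,400) = 135.1572

£135.16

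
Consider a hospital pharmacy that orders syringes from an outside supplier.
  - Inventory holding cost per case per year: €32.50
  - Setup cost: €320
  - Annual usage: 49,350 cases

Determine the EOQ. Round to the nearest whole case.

2DS/H = 2·49,350·320/32.5 = 971,815.38
EOQ = √971,815.38 ≈ 985.81

986 cases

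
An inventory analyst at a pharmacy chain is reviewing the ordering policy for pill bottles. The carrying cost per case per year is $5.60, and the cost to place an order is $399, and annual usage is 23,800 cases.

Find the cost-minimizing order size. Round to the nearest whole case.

EOQ = √(2DS/H) = √(2 × 23,800 × 399 / 5.6)
    = √(3,391,500.00) ≈ 1,841.60

1,842 cases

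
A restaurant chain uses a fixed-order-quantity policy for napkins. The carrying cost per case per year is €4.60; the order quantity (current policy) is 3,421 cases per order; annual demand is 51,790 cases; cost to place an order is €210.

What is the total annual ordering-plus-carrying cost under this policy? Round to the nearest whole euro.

Orders/yr = 51,790/3,421 = 15.139; ordering cost = 15.139 × €210 = €3,179.16
Average inventory = 3,421/2 = 1710.5; holding cost = 1710.5 × €4.6 = €7,868.30
Total = €3,179.16 + €7,868.30 = €11,047.46

€11,047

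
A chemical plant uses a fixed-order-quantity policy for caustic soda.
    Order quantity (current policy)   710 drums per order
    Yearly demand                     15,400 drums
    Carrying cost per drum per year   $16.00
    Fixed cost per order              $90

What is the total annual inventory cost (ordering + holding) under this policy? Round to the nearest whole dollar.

Orders/yr = 15,400/710 = 21.690; ordering cost = 21.690 × $90 = $1,952.11
Average inventory = 710/2 = 355; holding cost = 355 × $16 = $5,680.00
Total = $1,952.11 + $5,680.00 = $7,632.11

$7,632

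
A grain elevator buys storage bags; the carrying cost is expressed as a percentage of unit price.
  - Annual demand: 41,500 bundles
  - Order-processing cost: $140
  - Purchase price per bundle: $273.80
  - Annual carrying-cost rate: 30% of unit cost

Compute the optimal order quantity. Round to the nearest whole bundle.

Holding cost per bundle per year: H = 30% × $273.8 = $82.1400
Optimal lot size Q* = (2 × 41,500 × $140 / $82.14)^½ ≈ 376.12

376 bundles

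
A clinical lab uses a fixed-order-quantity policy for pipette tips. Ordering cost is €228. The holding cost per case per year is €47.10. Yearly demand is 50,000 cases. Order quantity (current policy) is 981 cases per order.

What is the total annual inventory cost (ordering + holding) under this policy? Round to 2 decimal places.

Annual ordering cost = (D/Q)·S = (50,000/981) × 228 = €11,620.80
Annual holding cost  = (Q/2)·H = (981/2) × 47.1 = €23,102.55
Total = €11,620.80 + €23,102.55 = €34,723.35

€34,723.35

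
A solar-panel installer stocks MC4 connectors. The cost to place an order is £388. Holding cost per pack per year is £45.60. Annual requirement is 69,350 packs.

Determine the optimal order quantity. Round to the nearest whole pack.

Optimal lot size Q* = (2 × 69,350 × £388 / £45.6)^½ ≈ 1,086.35

1,086 packs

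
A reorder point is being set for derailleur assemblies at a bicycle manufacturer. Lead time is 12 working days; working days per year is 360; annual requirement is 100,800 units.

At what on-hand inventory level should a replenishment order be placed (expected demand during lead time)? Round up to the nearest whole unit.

3,360 units

Daily demand d = 100,800 / 360 = 280.000 units/day
Demand during lead time = 280.000 × 12 = 3,360.00
Reorder point = 3,360.00 → round up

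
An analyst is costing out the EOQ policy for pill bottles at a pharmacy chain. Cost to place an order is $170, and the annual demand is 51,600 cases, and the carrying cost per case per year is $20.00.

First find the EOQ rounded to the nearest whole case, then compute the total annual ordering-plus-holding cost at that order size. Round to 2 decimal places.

$18,731.79

Q* = √(2·D·S / H) = √(2·51,600·170 / 20) = √877,200.0 ≈ 936.59 → Q = 937 cases
Ordering: D/Q × S = 51,600/937 × $170 = $9,361.79
Holding:  Q/2 × H = 937/2 × $20 = $9,370.00
Total = $9,361.79 + $9,370.00 = $18,731.79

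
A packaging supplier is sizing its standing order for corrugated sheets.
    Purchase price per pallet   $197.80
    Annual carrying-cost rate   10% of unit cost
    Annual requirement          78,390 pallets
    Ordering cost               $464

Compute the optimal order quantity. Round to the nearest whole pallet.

Carrying cost H = $197.8 × 10% = $19.7800/pallet/yr
EOQ = √(2DS/H) = √(2 × 78,390 × 464 / 19.78)
    = √(3,677,751.26) ≈ 1,917.75

1,918 pallets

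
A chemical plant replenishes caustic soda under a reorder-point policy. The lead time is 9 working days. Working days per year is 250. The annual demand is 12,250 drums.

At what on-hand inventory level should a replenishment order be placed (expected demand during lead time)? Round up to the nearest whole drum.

Daily demand d = 12,250 / 250 = 49.000 drums/day
Demand during lead time = 49.000 × 9 = 441.00
Reorder point = 441.00 → round up

441 drums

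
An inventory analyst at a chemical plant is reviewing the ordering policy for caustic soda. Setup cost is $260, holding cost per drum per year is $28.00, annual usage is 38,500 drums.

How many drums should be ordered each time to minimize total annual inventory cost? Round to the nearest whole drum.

Optimal lot size Q* = (2 × 38,500 × $260 / $28)^½ ≈ 845.58

846 drums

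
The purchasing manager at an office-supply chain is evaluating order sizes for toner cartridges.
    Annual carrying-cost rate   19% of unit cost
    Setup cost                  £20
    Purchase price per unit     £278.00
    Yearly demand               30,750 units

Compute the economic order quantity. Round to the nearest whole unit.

Holding cost per unit per year: H = 19% × £278 = £52.8200
EOQ = √(2DS/H) = √(2 × 30,750 × 20 / 52.82)
    = √(23,286.63) ≈ 152.60

153 units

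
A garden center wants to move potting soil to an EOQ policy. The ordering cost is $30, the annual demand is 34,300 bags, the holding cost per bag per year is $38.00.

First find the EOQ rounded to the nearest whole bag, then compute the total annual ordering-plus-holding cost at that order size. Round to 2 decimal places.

2DS/H = 2·34,300·30/38 = 54,157.89
EOQ = √54,157.89 ≈ 232.72 → Q = 233 bags
Ordering: D/Q × S = 34,300/233 × $30 = $4,416.31
Holding:  Q/2 × H = 233/2 × $38 = $4,427.00
Total = $4,416.31 + $4,427.00 = $8,843.31

$8,843.31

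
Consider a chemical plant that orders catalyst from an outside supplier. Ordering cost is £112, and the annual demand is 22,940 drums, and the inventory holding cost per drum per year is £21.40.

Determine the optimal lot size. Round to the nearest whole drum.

EOQ = √(2DS/H) = √(2 × 22,940 × 112 / 21.4)
    = √(240,119.63) ≈ 490.02

490 drums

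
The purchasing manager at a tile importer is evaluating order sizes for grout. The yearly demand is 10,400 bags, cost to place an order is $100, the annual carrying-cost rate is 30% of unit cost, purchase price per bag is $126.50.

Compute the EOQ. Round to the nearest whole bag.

Carrying cost H = $126.5 × 30% = $37.9500/bag/yr
Q* = √(2·D·S / H) = √(2·10,400·100 / 37.95) = √54,809.0 ≈ 234.11

234 bags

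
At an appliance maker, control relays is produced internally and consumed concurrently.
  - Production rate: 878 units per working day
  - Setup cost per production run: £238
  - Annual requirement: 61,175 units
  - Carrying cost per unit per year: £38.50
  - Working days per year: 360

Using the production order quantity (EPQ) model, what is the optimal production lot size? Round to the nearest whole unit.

968 units

d = 61,175/360 = 169.9306 units/day;  effective holding cost H(1 − d/p) = 38.5·(1 − 169.9306/878) = 31.04860
Q* = √(2DS / H_eff) = √(2·61,175·238 / 31.04860) ≈ 968.43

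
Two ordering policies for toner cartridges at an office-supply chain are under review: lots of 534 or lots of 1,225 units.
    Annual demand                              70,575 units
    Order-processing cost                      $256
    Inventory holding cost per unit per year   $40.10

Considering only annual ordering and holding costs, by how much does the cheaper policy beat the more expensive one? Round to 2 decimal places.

For each Q, cost = (D/Q)·S + (Q/2)·H.
TC(534) = (70,575/534)×256 + (534/2)×40.1 = $44,540.41
TC(1,225) = (70,575/1,225)×256 + (1,225/2)×40.1 = $39,309.98
Cheaper: Q = 1,225.  Difference = $5,230.42

$5,230.42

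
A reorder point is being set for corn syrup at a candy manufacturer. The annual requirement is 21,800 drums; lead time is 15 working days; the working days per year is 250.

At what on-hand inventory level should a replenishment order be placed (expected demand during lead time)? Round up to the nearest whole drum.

1,308 drums

Daily demand d = 21,800 / 250 = 87.200 drums/day
Demand during lead time = 87.200 × 15 = 1,308.00
Reorder point = 1,308.00 → round up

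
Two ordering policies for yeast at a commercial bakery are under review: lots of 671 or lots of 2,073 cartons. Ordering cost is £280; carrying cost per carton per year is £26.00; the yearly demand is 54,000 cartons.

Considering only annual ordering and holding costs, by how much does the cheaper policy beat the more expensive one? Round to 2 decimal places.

£2,986.25

For each Q, cost = (D/Q)·S + (Q/2)·H.
TC(671) = (54,000/671)×280 + (671/2)×26 = £31,256.53
TC(2,073) = (54,000/2,073)×280 + (2,073/2)×26 = £34,242.78
Cheaper: Q = 671.  Difference = £2,986.25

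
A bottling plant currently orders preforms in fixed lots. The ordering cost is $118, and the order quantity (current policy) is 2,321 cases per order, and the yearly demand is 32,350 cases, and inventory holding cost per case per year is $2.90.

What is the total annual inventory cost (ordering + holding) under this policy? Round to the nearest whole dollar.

Ordering: D/Q × S = 32,350/2,321 × $118 = $1,644.68
Holding:  Q/2 × H = 2,321/2 × $2.9 = $3,365.45
Total = $1,644.68 + $3,365.45 = $5,010.13

$5,010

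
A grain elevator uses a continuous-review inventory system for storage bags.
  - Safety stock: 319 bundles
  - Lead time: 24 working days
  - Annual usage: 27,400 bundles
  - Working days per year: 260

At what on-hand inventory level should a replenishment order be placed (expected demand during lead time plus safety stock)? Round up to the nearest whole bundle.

2,849 bundles

Daily demand d = 27,400 / 260 = 105.385 bundles/day
Demand during lead time = 105.385 × 24 = 2,529.23
Reorder point = 2,529.23 + 319 = 2,848.23 → round up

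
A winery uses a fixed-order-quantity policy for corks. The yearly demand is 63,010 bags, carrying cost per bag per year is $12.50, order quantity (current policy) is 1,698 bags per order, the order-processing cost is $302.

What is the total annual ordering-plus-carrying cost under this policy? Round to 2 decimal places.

$21,819.23

Annual ordering cost = (D/Q)·S = (63,010/1,698) × 302 = $11,206.73
Annual holding cost  = (Q/2)·H = (1,698/2) × 12.5 = $10,612.50
Total = $11,206.73 + $10,612.50 = $21,819.23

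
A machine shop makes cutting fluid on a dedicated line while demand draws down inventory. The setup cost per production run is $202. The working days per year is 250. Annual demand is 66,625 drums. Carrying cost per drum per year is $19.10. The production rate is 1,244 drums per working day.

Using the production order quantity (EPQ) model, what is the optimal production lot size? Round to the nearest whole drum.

1,339 drums

d = 66,625/250 = 266.5000 drums/day;  effective holding cost H(1 − d/p) = 19.1·(1 − 266.5000/1244) = 15.00824
Q* = √(2DS / H_eff) = √(2·66,625·202 / 15.00824) ≈ 1,339.20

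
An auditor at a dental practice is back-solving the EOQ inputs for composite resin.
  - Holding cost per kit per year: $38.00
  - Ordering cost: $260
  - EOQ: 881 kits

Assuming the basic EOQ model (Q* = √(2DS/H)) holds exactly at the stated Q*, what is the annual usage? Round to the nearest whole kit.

56,719 kits per year

Since Q* = (2DS/H)^½, squaring gives Q*²·H = 2DS.
D = Q²H / (2S) = 881² × 38 / (2 × 260) = 56,719.46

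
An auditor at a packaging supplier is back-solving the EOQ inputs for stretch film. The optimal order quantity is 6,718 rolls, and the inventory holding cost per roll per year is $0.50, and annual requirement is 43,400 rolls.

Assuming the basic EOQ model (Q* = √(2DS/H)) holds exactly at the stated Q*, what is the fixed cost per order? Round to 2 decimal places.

$259.97

EOQ relation: Q² = 2DS/H, so rearrange for the unknown.
S = Q²H / (2D) = 6,718² × 0.5 / (2 × 43,400) = 259.9742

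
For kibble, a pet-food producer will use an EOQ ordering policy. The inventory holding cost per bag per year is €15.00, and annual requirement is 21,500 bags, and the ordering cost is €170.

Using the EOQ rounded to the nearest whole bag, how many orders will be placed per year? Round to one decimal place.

EOQ = √(2DS/H) = √(2 × 21,500 × 170 / 15)
    = √(487,333.33) ≈ 698.09 → Q = 698
N = D/Q = 21,500/698 ≈ 30.802 orders/yr

30.8 orders per year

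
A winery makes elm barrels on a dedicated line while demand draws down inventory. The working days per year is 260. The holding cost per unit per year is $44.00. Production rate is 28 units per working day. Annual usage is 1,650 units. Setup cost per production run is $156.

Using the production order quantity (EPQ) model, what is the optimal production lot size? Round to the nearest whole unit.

123 units

Daily demand d = 1,650/260 = 6.346; p = 28; 1 − d/p = 0.77335
EPQ = √(2DS / (H(1 − d/p)))
    = √(2 × 1,650 × 156 / (44 × 0.77335)) ≈ 123.00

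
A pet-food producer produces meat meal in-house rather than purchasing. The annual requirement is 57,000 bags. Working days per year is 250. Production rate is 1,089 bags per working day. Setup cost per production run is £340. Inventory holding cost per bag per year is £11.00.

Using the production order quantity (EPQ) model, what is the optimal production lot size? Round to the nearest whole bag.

2,111 bags

Daily demand d = 57,000/250 = 228.000; p = 1089; 1 − d/p = 0.79063
EPQ = √(2DS / (H(1 − d/p)))
    = √(2 × 57,000 × 340 / (11 × 0.79063)) ≈ 2,111.10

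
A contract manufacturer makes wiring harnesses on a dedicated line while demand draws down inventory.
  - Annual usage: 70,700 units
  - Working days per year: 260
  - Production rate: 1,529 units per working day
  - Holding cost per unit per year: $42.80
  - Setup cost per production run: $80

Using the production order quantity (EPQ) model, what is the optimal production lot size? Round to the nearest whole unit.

d = 70,700/260 = 271.9231 units/day;  effective holding cost H(1 − d/p) = 42.8·(1 − 271.9231/1529) = 35.18829
Q* = √(2DS / H_eff) = √(2·70,700·80 / 35.18829) ≈ 566.98

567 units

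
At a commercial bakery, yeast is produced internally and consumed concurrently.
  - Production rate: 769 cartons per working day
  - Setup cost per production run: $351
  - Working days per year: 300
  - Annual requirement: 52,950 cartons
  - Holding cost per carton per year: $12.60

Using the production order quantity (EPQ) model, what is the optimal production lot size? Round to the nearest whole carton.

1,957 cartons

d = 52,950/300 = 176.5000 cartons/day;  effective holding cost H(1 − d/p) = 12.6·(1 − 176.5000/769) = 9.70806
Q* = √(2DS / H_eff) = √(2·52,950·351 / 9.70806) ≈ 1,956.75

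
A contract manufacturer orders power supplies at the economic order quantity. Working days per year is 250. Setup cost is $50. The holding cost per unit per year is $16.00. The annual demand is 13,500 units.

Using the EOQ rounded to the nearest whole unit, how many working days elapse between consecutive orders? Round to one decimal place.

5.4 days

EOQ = √(2DS/H) = √(2 × 13,500 × 50 / 16)
    = √(84,375.00) ≈ 290.47 → Q = 290 units
Cycle time = (working days × Q)/D = (250 × 290) / 13,500 = 5.370 days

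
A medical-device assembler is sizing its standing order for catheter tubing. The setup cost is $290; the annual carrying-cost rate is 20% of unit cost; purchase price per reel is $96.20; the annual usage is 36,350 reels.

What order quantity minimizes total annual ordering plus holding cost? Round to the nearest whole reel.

Holding cost per reel per year: H = 20% × $96.2 = $19.2400
Q* = √(2·D·S / H) = √(2·36,350·290 / 19.24) = √1,095,790.0 ≈ 1,046.80

1,047 reels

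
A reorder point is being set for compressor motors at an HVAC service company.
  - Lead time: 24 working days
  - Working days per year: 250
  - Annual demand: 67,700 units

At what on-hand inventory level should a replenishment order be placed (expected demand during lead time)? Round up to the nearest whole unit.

6,500 units

Daily demand d = 67,700 / 250 = 270.800 units/day
Demand during lead time = 270.800 × 24 = 6,499.20
Reorder point = 6,499.20 → round up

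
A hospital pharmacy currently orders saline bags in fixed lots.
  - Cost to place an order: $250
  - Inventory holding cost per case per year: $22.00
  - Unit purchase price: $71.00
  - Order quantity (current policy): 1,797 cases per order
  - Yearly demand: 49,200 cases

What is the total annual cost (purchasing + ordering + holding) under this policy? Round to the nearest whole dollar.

$3,519,812

Annual ordering cost = (D/Q)·S = (49,200/1,797) × 250 = $6,844.74
Annual holding cost  = (Q/2)·H = (1,797/2) × 22 = $19,767.00
Purchase cost = D·C = 49,200 × 71 = $3,493,200.00
Total = $6,844.74 + $19,767.00 + $3,493,200.00 = $3,519,811.74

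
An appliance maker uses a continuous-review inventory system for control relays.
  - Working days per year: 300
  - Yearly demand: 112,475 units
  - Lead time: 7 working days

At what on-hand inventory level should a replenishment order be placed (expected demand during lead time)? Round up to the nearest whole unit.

Daily demand d = 112,475 / 300 = 374.917 units/day
Demand during lead time = 374.917 × 7 = 2,624.42
Reorder point = 2,624.42 → round up

2,625 units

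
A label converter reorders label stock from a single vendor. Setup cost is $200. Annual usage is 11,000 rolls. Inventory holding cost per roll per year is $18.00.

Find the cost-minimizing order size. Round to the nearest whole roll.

Q* = √(2·D·S / H) = √(2·11,000·200 / 18) = √244,444.4 ≈ 494.41

494 rolls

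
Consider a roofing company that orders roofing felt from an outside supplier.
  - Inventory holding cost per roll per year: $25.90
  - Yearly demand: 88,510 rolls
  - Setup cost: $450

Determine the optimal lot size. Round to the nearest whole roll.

Q* = √(2·D·S / H) = √(2·88,510·450 / 25.9) = √3,075,637.1 ≈ 1,753.75

1,754 rolls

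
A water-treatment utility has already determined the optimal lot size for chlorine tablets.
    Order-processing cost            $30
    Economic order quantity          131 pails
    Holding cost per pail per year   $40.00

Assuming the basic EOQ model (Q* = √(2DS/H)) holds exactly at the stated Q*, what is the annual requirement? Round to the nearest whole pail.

From Q* = √(2DS/H) ⇒ Q*² = 2DS/H.
D = Q²H / (2S) = 131² × 40 / (2 × 30) = 11,440.67

11,441 pails per year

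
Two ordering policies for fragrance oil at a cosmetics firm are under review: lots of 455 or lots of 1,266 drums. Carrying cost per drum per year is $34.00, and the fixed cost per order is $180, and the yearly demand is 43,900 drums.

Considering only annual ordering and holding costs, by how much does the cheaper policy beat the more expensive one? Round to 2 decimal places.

$2,661.67

TC(Q) = (D/Q)S + (Q/2)H
TC(455) = (43,900/455)×180 + (455/2)×34 = $25,102.03
TC(1,266) = (43,900/1,266)×180 + (1,266/2)×34 = $27,763.71
Lots of 455 are cheaper by $2,661.67.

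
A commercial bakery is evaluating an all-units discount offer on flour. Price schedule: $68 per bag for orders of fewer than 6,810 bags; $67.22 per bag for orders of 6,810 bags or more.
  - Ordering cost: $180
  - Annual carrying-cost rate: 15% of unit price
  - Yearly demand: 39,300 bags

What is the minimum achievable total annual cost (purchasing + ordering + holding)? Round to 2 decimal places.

H₁ = 15%×$68 = $10.2000;  H₂ = 15%×$67.22 = $10.0830
EOQ₁ = √(2×39,300×180/10.2000) = 1,177.73  (< 6,810, feasible at tier 1)
EOQ₂ = √(2×39,300×180/10.0830) = 1,184.55  (< 6,810 → use Q = 6,810 at tier-2 price)
TC(tier 1 (EOQ₁), Q≈1,177.7) = $2,684,412.89
TC(tier 2, Q≈6,810.0) = $2,677,117.38
Minimum at tier 2: $2,677,117.38

$2,677,117.38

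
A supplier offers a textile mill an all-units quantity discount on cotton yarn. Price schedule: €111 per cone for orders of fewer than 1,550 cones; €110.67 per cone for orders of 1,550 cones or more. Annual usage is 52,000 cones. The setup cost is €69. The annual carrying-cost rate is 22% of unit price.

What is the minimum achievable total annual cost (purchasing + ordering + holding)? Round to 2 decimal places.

€5,776,024.07

H₁ = 22%×€111 = €24.4200;  H₂ = 22%×€110.67 = €24.3474
EOQ₁ = √(2×52,000×69/24.4200) = 542.09  (< 1,550, feasible at tier 1)
EOQ₂ = √(2×52,000×69/24.3474) = 542.89  (< 1,550 → use Q = 1,550 at tier-2 price)
TC(tier 1 (EOQ₁), Q≈542.1) = €5,785,237.75
TC(tier 2, Q≈1,550.0) = €5,776,024.07
Minimum at tier 2: €5,776,024.07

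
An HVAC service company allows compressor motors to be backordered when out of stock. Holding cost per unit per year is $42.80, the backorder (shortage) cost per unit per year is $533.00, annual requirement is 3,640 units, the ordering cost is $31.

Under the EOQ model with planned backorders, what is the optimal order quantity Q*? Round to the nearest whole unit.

Basic EOQ = √(2·3,640·31/42.8) = 72.615
Backorder adjustment √((H+b)/b) = √((42.8+533)/533) = 1.0394
Q* = 72.615 × 1.0394 ≈ 75.47

75 units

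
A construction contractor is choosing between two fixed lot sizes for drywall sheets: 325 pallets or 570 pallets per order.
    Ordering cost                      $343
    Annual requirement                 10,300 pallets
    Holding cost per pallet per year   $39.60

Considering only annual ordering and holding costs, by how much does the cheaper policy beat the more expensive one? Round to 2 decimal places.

Annual cost at Q: ordering D·S/Q plus holding Q·H/2.
TC(325) = (10,300/325)×343 + (325/2)×39.6 = $17,305.46
TC(570) = (10,300/570)×343 + (570/2)×39.6 = $17,484.07
Lots of 325 are cheaper by $178.61.

$178.61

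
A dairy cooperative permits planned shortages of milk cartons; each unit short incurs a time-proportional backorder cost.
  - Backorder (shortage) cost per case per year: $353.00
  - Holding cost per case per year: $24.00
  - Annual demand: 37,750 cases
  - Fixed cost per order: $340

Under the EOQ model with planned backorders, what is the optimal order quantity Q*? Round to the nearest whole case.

Basic EOQ = √(2·37,750·340/24) = 1,034.207
Backorder adjustment √((H+b)/b) = √((24+353)/353) = 1.0334
Q* = 1,034.207 × 1.0334 ≈ 1,068.79

1,069 cases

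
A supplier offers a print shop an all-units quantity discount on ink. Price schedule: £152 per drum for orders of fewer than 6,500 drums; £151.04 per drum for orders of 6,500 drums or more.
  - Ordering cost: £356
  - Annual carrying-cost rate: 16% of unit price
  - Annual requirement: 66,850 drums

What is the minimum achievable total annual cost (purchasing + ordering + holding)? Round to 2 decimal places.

H₁ = 16%×£152 = £24.3200;  H₂ = 16%×£151.04 = £24.1664
EOQ₁ = √(2×66,850×356/24.3200) = 1,398.97  (< 6,500, feasible at tier 1)
EOQ₂ = √(2×66,850×356/24.1664) = 1,403.41  (< 6,500 → use Q = 6,500 at tier-2 price)
TC(tier 1 (EOQ₁), Q≈1,399.0) = £10,195,222.99
TC(tier 2, Q≈6,500.0) = £10,179,226.12
Minimum at tier 2: £10,179,226.12

£10,179,226.12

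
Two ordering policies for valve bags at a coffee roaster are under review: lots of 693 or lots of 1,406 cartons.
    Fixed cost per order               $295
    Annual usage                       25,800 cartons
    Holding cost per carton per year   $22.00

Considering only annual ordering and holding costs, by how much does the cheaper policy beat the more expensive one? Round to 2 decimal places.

$2,273.55

For each Q, cost = (D/Q)·S + (Q/2)·H.
TC(693) = (25,800/693)×295 + (693/2)×22 = $18,605.68
TC(1,406) = (25,800/1,406)×295 + (1,406/2)×22 = $20,879.23
Lots of 693 are cheaper by $2,273.55.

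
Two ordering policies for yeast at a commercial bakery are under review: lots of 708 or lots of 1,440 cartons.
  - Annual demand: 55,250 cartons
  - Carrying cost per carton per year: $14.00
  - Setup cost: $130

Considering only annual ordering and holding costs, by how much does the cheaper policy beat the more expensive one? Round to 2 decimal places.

$32.93

Annual cost at Q: ordering D·S/Q plus holding Q·H/2.
TC(708) = (55,250/708)×130 + (708/2)×14 = $15,100.77
TC(1,440) = (55,250/1,440)×130 + (1,440/2)×14 = $15,067.85
|ΔTC| = |$15,100.77 − $15,067.85| = $32.93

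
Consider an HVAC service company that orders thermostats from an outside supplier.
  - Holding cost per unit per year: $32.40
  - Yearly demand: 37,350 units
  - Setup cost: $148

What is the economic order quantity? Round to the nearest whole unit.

584 units

Q* = √(2·D·S / H) = √(2·37,350·148 / 32.4) = √341,222.2 ≈ 584.14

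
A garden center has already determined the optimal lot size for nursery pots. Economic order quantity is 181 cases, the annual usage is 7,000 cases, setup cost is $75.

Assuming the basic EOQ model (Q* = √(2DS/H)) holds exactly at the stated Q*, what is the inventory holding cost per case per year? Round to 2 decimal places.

Since Q* = (2DS/H)^½, squaring gives Q*²·H = 2DS.
H = 2DS / Q² = 2 × 7,000 × 75 / 181² = 32.0503

$32.05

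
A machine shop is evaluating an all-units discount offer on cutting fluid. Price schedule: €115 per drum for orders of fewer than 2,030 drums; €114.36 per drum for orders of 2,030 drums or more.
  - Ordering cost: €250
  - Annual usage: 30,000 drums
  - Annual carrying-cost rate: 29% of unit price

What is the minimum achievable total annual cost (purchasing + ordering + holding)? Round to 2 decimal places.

€3,468,156.45

H₁ = 29%×€115 = €33.3500;  H₂ = 29%×€114.36 = €33.1644
EOQ₁ = √(2×30,000×250/33.3500) = 670.65  (< 2,030, feasible at tier 1)
EOQ₂ = √(2×30,000×250/33.1644) = 672.53  (< 2,030 → use Q = 2,030 at tier-2 price)
TC(tier 1 (EOQ₁), Q≈670.7) = €3,472,366.27
TC(tier 2, Q≈2,030.0) = €3,468,156.45
Minimum at tier 2: €3,468,156.45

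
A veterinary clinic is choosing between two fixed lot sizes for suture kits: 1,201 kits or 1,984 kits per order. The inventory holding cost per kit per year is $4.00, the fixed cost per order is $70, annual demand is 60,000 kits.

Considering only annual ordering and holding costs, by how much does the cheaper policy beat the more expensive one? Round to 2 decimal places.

$185.85

Annual cost at Q: ordering D·S/Q plus holding Q·H/2.
TC(1,201) = (60,000/1,201)×70 + (1,201/2)×4 = $5,899.09
TC(1,984) = (60,000/1,984)×70 + (1,984/2)×4 = $6,084.94
|ΔTC| = |$5,899.09 − $6,084.94| = $185.85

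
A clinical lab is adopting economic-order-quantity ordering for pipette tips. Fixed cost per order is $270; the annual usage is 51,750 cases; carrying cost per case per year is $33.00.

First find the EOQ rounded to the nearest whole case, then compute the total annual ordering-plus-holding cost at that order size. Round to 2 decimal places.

$30,367.50

2DS/H = 2·51,750·270/33 = 846,818.18
EOQ = √846,818.18 ≈ 920.23 → Q = 920 cases
Annual ordering cost = (D/Q)·S = (51,750/920) × 270 = $15,187.50
Annual holding cost  = (Q/2)·H = (920/2) × 33 = $15,180.00
Total = $15,187.50 + $15,180.00 = $30,367.50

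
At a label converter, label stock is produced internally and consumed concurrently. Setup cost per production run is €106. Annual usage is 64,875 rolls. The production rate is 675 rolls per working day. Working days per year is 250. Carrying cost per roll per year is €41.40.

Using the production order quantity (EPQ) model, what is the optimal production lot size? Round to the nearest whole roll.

Daily demand d = 64,875/250 = 259.500; p = 675; 1 − d/p = 0.61556
EPQ = √(2DS / (H(1 − d/p)))
    = √(2 × 64,875 × 106 / (41.4 × 0.61556)) ≈ 734.64

735 rolls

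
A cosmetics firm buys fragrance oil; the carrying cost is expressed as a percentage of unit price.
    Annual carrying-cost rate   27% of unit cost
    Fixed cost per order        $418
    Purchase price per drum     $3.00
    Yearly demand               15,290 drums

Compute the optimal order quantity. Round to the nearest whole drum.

Carrying cost H = $3 × 27% = $0.8100/drum/yr
2DS/H = 2·15,290·418/0.81 = 15,780,790.12
EOQ = √15,780,790.12 ≈ 3,972.50

3,973 drums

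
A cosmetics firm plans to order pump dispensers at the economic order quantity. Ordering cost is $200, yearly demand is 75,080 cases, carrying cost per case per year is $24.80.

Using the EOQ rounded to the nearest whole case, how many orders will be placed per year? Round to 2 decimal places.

68.25 orders per year

Optimal lot size Q* = (2 × 75,080 × $200 / $24.8)^½ ≈ 1,100.44 → Q = 1,100
N = D/Q = 75,080/1,100 ≈ 68.255 orders/yr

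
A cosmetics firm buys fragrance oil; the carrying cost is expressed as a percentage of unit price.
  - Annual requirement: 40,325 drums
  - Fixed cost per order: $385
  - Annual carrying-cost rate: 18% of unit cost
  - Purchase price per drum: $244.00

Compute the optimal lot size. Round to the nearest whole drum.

Holding cost per drum per year: H = 18% × $244 = $43.9200
2DS/H = 2·40,325·385/43.92 = 706,972.91
EOQ = √706,972.91 ≈ 840.82

841 drums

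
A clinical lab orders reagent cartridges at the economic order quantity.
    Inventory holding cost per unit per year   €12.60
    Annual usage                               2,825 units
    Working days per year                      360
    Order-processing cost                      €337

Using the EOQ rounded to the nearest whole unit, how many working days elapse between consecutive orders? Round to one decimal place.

49.6 days

Q* = √(2·D·S / H) = √(2·2,825·337 / 12.6) = √151,115.1 ≈ 388.74 → Q = 389 units
Cycle time = (working days × Q)/D = (360 × 389) / 2,825 = 49.572 days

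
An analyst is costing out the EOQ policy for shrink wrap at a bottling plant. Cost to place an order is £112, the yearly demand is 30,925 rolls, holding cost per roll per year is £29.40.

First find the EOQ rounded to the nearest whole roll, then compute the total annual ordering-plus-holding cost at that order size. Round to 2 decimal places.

EOQ = √(2DS/H) = √(2 × 30,925 × 112 / 29.4)
    = √(235,619.05) ≈ 485.41 → Q = 485 rolls
Annual ordering cost = (D/Q)·S = (30,925/485) × 112 = £7,141.44
Annual holding cost  = (Q/2)·H = (485/2) × 29.4 = £7,129.50
Total = £7,141.44 + £7,129.50 = £14,270.94

£14,270.94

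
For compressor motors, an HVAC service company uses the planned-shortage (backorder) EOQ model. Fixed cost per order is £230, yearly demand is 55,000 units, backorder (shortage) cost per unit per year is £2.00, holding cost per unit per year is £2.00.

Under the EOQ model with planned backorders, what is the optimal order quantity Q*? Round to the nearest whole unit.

Basic EOQ = √(2·55,000·230/2) = 3,556.684
Backorder adjustment √((H+b)/b) = √((2+2)/2) = 1.4142
Q* = 3,556.684 × 1.4142 ≈ 5,029.91

5,030 units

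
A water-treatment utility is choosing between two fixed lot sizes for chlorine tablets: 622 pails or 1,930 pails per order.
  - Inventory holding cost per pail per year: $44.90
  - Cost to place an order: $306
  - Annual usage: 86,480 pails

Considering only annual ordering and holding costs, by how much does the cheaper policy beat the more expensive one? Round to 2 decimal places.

$531.11

For each Q, cost = (D/Q)·S + (Q/2)·H.
TC(622) = (86,480/622)×306 + (622/2)×44.9 = $56,508.72
TC(1,930) = (86,480/1,930)×306 + (1,930/2)×44.9 = $57,039.84
Cheaper: Q = 622.  Difference = $531.11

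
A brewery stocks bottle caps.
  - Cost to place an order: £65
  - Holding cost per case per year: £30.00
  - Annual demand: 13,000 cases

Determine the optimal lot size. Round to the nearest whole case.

Optimal lot size Q* = (2 × 13,000 × £65 / £30)^½ ≈ 237.35

237 cases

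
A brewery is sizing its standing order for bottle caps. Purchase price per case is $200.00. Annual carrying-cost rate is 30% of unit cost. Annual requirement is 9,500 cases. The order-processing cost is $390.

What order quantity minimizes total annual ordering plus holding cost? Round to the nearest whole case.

351 cases

Carrying cost H = $200 × 30% = $60.0000/case/yr
Q* = √(2·D·S / H) = √(2·9,500·390 / 60) = √123,500.0 ≈ 351.43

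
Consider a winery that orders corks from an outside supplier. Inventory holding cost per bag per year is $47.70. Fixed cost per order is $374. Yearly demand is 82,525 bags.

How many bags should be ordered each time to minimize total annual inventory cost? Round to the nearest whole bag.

Optimal lot size Q* = (2 × 82,525 × $374 / $47.7)^½ ≈ 1,137.59

1,138 bags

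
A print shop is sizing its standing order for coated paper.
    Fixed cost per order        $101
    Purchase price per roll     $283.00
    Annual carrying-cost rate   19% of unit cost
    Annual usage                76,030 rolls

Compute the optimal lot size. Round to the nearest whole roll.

534 rolls

Carrying cost H = $283 × 19% = $53.7700/roll/yr
Optimal lot size Q* = (2 × 76,030 × $101 / $53.77)^½ ≈ 534.44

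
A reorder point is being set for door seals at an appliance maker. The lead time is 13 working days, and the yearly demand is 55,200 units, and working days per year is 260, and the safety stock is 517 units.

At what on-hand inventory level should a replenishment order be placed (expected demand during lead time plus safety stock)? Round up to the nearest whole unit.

Daily demand d = 55,200 / 260 = 212.308 units/day
Demand during lead time = 212.308 × 13 = 2,760.00
Reorder point = 2,760.00 + 517 = 3,277.00 → round up

3,277 units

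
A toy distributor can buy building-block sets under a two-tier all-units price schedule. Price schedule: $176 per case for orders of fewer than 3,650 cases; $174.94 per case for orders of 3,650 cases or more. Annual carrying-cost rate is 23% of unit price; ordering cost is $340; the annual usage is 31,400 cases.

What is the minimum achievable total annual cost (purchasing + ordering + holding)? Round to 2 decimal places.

H₁ = 23%×$176 = $40.4800;  H₂ = 23%×$174.94 = $40.2362
EOQ₁ = √(2×31,400×340/40.4800) = 726.27  (< 3,650, feasible at tier 1)
EOQ₂ = √(2×31,400×340/40.2362) = 728.47  (< 3,650 → use Q = 3,650 at tier-2 price)
TC(tier 1 (EOQ₁), Q≈726.3) = $5,555,799.47
TC(tier 2, Q≈3,650.0) = $5,569,472.00
Minimum at tier 1 (EOQ₁): $5,555,799.47

$5,555,799.47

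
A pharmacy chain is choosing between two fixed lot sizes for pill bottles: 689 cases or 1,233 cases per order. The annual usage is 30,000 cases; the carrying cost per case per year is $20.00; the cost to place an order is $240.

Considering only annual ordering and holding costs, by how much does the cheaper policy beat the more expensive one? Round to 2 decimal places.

$829.49

Annual cost at Q: ordering D·S/Q plus holding Q·H/2.
TC(689) = (30,000/689)×240 + (689/2)×20 = $17,339.93
TC(1,233) = (30,000/1,233)×240 + (1,233/2)×20 = $18,169.42
Cheaper: Q = 689.  Difference = $829.49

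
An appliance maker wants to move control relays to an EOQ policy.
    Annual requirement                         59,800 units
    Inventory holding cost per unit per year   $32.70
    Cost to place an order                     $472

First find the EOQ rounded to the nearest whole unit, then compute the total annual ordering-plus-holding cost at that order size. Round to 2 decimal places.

2DS/H = 2·59,800·472/32.7 = 1,726,336.39
EOQ = √1,726,336.39 ≈ 1,313.90 → Q = 1,314 units
Ordering: D/Q × S = 59,800/1,314 × $472 = $21,480.67
Holding:  Q/2 × H = 1,314/2 × $32.7 = $21,483.90
Total = $21,480.67 + $21,483.90 = $42,964.57

$42,964.57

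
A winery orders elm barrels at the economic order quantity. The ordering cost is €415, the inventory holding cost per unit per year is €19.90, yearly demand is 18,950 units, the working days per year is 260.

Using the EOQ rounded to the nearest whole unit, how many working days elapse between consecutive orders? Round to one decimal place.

12.2 days

2DS/H = 2·18,950·415/19.9 = 790,376.88
EOQ = √790,376.88 ≈ 889.03 → Q = 889 units
Cycle time = (working days × Q)/D = (260 × 889) / 18,950 = 12.197 days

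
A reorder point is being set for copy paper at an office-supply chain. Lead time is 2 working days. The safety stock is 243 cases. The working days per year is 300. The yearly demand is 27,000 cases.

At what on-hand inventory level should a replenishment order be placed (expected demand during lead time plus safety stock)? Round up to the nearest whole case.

423 cases

Daily demand d = 27,000 / 300 = 90.000 cases/day
Demand during lead time = 90.000 × 2 = 180.00
Reorder point = 180.00 + 243 = 423.00 → round up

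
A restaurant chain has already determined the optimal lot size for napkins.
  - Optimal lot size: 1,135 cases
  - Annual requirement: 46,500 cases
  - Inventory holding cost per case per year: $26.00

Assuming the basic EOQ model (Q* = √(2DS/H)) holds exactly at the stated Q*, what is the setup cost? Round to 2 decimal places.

EOQ relation: Q² = 2DS/H, so rearrange for the unknown.
S = Q²H / (2D) = 1,135² × 26 / (2 × 46,500) = 360.1489

$360.15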